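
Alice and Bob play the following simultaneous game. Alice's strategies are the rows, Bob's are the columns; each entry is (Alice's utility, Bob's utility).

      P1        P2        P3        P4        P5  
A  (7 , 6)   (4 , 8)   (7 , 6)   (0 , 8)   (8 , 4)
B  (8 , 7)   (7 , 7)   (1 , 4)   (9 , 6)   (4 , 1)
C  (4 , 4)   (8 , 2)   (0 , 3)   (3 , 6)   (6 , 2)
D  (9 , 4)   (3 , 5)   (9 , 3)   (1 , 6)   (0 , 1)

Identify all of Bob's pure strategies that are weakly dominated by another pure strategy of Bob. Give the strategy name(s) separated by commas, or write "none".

P3, P5

P1: no other strategy beats it everywhere (P2 at C (4>2); P3 at B (7>4); P4 at B (7>6); P5 at A (6>4)).
P2: no other strategy beats it everywhere (P1 at A (8>6); P3 at A (8>6); P4 at B (7>6); P5 at A (8>4)).
P1 weakly dominates P3 — A: 6=6, B: 7>4, C: 4>3, D: 4>3.
P4: no other strategy beats it everywhere (P1 at A (8>6); P2 at C (6>2); P3 at A (8>6); P5 at A (8>4)).
P5 is weakly dominated by P1 (A: 6>4, B: 7>1, C: 4>2, D: 4>1).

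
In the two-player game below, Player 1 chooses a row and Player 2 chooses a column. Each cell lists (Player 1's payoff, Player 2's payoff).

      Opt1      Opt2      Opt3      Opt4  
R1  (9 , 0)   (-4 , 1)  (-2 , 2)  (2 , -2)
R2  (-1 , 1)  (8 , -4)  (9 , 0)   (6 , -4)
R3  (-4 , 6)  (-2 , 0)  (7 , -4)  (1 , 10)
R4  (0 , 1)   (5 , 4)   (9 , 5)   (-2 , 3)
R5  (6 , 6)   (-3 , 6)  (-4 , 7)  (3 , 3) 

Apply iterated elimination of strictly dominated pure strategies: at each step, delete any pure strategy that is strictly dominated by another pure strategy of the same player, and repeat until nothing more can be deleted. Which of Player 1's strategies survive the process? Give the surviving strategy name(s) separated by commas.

R1, R2, R4

Player 1's strategy R3 is strictly dominated by R2 (Opt1: -1>-4, Opt2: 8>-2, Opt3: 9>7, Opt4: 6>1) and is removed.
Column Opt2 is eliminated: Opt3 beats it against every remaining row (R1: 2>1, R2: 0>-4, R4: 5>4, R5: 7>6).
For Player 2, Opt3 strictly dominates Opt4 on the remaining rows (R1: 2>-2, R2: 0>-4, R4: 5>3, R5: 7>3); eliminate Opt4.
Row R5 is eliminated: R1 beats it against every remaining column (Opt1: 9>6, Opt3: -2>-4).
Among the remaining strategies, none is strictly dominated by another pure strategy of the same player, so the elimination stops.
Surviving strategies — Player 1: {R1, R2, R4}; Player 2: {Opt1, Opt3}.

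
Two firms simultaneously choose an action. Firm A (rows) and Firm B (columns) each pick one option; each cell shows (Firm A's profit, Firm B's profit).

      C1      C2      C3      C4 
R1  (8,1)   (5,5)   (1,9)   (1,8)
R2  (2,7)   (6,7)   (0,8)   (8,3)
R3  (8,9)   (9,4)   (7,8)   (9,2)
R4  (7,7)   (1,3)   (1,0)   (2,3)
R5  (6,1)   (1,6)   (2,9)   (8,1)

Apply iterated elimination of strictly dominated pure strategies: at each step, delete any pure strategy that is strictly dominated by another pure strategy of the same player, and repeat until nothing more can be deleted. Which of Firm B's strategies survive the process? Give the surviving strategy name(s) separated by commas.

C1, C3

Firm A's strategy R2 is strictly dominated by R3 (C1: 8>2, C2: 9>6, C3: 7>0, C4: 9>8) and is removed.
Firm A's strategy R4 is strictly dominated by R3 (C1: 8>7, C2: 9>1, C3: 7>1, C4: 9>2) and is removed.
For Firm A, R3 strictly dominates R5 on the remaining columns (C1: 8>6, C2: 9>1, C3: 7>2, C4: 9>8); eliminate R5.
Firm B's strategy C2 is strictly dominated by C3 (R1: 9>5, R3: 8>4) and is removed.
Column C4 is eliminated: C3 beats it against every remaining row (R1: 9>8, R3: 8>2).
Among the remaining strategies, none is strictly dominated by another pure strategy of the same player, so the elimination stops.
Surviving strategies — Firm A: {R1, R3}; Firm B: {C1, C3}.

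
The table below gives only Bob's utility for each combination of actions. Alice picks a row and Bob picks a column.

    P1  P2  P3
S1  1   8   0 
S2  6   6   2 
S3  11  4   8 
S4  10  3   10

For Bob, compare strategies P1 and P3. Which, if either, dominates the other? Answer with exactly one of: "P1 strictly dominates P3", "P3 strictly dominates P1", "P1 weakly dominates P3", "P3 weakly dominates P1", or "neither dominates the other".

Compare P1 to P3 across each opponent action: S1: 1>0, S2: 6>2, S3: 11>8, S4: 10=10.
P1 is at least as good everywhere and strictly better somewhere (tied only at S4), so P1 weakly but not strictly dominates P3.

P1 weakly dominates P3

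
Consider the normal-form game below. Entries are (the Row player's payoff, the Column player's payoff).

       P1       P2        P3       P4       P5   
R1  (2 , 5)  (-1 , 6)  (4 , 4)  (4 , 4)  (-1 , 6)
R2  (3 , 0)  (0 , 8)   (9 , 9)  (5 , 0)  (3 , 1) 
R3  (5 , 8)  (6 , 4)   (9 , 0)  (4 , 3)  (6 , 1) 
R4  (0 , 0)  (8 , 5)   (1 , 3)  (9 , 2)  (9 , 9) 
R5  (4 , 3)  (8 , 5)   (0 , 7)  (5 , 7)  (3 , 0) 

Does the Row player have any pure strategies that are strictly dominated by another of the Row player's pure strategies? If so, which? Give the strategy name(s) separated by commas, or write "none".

R1

R2 strictly dominates R1 — P1: 3>2, P2: 0>-1, P3: 9>4, P4: 5>4, P5: 3>-1.
R2: no other strategy beats it everywhere (R1 at P1 (3>2); R3 at P3 (9=9); R4 at P1 (3>0); R5 at P3 (9>0)).
R3: no other strategy beats it everywhere (R1 at P1 (5>2); R2 at P1 (5>3); R4 at P1 (5>0); R5 at P1 (5>4)).
R4 is not dominated — it holds its own against R1 at P2 (8>-1); R2 at P2 (8>0); R3 at P2 (8>6); R5 at P2 (8=8).
Nothing dominates R5: R1 at P1 (4>2); R2 at P1 (4>3); R3 at P2 (8>6); R4 at P1 (4>0).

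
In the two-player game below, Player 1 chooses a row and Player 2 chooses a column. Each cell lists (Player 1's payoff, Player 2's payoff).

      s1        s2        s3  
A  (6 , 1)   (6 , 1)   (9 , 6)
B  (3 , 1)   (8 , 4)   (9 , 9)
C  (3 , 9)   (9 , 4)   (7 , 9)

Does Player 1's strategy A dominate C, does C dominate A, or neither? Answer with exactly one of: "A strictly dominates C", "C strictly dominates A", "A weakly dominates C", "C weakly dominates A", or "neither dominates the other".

A's payoffs vs C's, by Player 2's action — s1: 6>3, s2: 6<9, s3: 9>7.
A does better at s1, s3 but worse at s2; neither strategy dominates the other.

neither dominates the other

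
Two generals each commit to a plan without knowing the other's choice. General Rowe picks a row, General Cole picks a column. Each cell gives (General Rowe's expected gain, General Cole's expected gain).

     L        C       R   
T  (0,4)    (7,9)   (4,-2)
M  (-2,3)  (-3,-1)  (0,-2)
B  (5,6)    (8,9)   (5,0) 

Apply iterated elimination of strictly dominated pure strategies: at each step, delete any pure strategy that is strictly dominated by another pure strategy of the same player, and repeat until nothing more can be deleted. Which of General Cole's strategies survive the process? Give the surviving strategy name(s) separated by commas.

C

Row T is eliminated: B beats it against every remaining column (L: 5>0, C: 8>7, R: 5>4).
Row M is eliminated: B beats it against every remaining column (L: 5>-2, C: 8>-3, R: 5>0).
For General Cole, C strictly dominates L on the remaining rows (B: 9>6); eliminate L.
Column R is eliminated: C beats it against every remaining row (B: 9>0).
Among the remaining strategies, none is strictly dominated by another pure strategy of the same player, so the elimination stops.
Surviving strategies — General Rowe: {B}; General Cole: {C}.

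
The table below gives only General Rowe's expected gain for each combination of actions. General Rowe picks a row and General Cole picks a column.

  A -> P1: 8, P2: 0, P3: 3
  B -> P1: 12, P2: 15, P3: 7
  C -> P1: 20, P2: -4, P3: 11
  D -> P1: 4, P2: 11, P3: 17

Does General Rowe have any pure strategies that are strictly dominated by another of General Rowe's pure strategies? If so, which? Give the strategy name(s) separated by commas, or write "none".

B strictly dominates A — P1: 12>8, P2: 15>0, P3: 7>3.
Nothing dominates B: A at P1 (12>8); C at P2 (15>-4); D at P1 (12>4).
C: no other strategy beats it everywhere (A at P1 (20>8); B at P1 (20>12); D at P1 (20>4)).
D is not dominated — it holds its own against A at P2 (11>0); B at P3 (17>7); C at P2 (11>-4).

A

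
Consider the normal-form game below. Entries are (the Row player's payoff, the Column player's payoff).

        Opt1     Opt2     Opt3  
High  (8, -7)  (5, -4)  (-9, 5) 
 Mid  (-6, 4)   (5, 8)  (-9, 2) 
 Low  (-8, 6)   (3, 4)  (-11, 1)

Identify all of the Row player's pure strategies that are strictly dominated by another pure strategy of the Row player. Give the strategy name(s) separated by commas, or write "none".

High is not dominated — it holds its own against Mid at Opt1 (8>-6); Low at Opt1 (8>-8).
Nothing dominates Mid: High at Opt2 (5=5); Low at Opt1 (-6>-8).
Low is strictly dominated by High (Opt1: 8>-8, Opt2: 5>3, Opt3: -9>-11).

Low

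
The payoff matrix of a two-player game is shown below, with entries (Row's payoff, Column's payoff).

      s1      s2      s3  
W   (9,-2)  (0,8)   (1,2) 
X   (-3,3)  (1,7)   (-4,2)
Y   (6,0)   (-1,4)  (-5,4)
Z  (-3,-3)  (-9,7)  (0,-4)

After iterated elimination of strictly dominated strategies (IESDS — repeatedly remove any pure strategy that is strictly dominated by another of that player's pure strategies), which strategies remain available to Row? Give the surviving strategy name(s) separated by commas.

X

Row's strategy Y is strictly dominated by W (s1: 9>6, s2: 0>-1, s3: 1>-5) and is removed.
Row's strategy Z is strictly dominated by W (s1: 9>-3, s2: 0>-9, s3: 1>0) and is removed.
Column's strategy s1 is strictly dominated by s2 (W: 8>-2, X: 7>3) and is removed.
For Column, s2 strictly dominates s3 on the remaining rows (W: 8>2, X: 7>2); eliminate s3.
Row's strategy W is strictly dominated by X (s2: 1>0) and is removed.
Among the remaining strategies, none is strictly dominated by another pure strategy of the same player, so the elimination stops.
Surviving strategies — Row: {X}; Column: {s2}.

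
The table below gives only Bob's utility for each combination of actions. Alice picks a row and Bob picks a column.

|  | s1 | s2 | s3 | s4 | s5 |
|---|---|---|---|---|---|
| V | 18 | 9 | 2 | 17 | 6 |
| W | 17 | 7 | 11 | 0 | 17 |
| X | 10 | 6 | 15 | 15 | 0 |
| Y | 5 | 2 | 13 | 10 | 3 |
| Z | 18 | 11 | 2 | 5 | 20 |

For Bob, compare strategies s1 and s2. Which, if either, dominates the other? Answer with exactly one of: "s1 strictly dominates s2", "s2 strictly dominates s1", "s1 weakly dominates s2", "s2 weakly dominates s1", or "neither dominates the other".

s1's payoffs vs s2's, by Alice's action — V: 18>9, W: 17>7, X: 10>6, Y: 5>2, Z: 18>11.
Every comparison favours s1, so s1 strictly dominates s2.

s1 strictly dominates s2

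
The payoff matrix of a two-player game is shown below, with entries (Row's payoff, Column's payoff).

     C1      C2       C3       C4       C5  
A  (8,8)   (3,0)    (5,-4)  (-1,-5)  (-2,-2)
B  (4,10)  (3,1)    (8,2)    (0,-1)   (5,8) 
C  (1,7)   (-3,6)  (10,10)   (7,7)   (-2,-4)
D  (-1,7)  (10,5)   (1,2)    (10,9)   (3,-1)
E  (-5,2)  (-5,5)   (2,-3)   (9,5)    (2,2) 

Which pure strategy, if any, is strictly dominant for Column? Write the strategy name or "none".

none

C1 fails to dominate C2 at E (2<5).
C2 fails to dominate C1 at A (0<8).
C3 fails to dominate C1 at A (-4<8).
C4 fails to dominate C1 at A (-5<8).
C5 fails to dominate C1 at A (-2<8).
No single strategy dominates all the others.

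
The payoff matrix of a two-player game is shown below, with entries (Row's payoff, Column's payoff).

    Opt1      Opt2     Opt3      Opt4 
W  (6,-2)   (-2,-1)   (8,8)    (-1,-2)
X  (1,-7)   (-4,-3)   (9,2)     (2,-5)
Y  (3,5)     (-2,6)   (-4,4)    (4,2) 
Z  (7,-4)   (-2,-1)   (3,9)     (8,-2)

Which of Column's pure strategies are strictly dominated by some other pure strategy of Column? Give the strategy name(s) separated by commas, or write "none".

Opt1, Opt4

Opt1: dominated, since Opt2 does at least as well everywhere (W: -1>-2, X: -3>-7, Y: 6>5, Z: -1>-4).
Opt2 is not dominated — it holds its own against Opt1 at W (-1>-2); Opt3 at Y (6>4); Opt4 at W (-1>-2).
Nothing dominates Opt3: Opt1 at W (8>-2); Opt2 at W (8>-1); Opt4 at W (8>-2).
Opt4: dominated, since Opt2 does at least as well everywhere (W: -1>-2, X: -3>-5, Y: 6>2, Z: -1>-2).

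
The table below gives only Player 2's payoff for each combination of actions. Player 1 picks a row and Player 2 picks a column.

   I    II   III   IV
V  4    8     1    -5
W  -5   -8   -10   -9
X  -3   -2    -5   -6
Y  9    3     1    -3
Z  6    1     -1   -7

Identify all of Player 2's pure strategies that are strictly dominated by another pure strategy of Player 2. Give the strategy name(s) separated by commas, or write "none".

Nothing dominates I: II at W (-5>-8); III at V (4>1); IV at V (4>-5).
Nothing dominates II: I at V (8>4); III at V (8>1); IV at V (8>-5).
I strictly dominates III — V: 4>1, W: -5>-10, X: -3>-5, Y: 9>1, Z: 6>-1.
IV: dominated, since I does at least as well everywhere (V: 4>-5, W: -5>-9, X: -3>-6, Y: 9>-3, Z: 6>-7).

III, IV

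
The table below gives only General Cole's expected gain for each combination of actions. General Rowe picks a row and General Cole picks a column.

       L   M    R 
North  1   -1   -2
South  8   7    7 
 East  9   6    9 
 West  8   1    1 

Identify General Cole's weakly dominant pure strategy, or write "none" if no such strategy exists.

L vs M: North: 1>-1, South: 8>7, East: 9>6, West: 8>1.
L vs R: North: 1>-2, South: 8>7, East: 9=9, West: 8>1.
L is at least as good as every other strategy against every opponent action, so it is weakly dominant.

L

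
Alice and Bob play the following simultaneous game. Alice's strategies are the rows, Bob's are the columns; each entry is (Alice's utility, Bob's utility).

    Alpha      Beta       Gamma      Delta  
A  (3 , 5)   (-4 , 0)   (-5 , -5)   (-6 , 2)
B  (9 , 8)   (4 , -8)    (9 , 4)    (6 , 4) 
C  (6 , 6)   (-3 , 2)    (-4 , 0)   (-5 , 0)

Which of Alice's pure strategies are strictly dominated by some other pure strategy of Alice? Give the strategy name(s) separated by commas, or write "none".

A is strictly dominated by B (Alpha: 9>3, Beta: 4>-4, Gamma: 9>-5, Delta: 6>-6).
Nothing dominates B: A at Alpha (9>3); C at Alpha (9>6).
C is strictly dominated by B (Alpha: 9>6, Beta: 4>-3, Gamma: 9>-4, Delta: 6>-5).

A, C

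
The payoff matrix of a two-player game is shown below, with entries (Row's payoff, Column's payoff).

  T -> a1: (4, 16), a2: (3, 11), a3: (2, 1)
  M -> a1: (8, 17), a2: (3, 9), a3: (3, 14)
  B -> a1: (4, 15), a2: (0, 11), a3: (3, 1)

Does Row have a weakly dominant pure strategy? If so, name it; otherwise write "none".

M vs T: a1: 8>4, a2: 3=3, a3: 3>2.
M vs B: a1: 8>4, a2: 3>0, a3: 3=3.
M is at least as good as every other strategy against every opponent action, so it is weakly dominant.

M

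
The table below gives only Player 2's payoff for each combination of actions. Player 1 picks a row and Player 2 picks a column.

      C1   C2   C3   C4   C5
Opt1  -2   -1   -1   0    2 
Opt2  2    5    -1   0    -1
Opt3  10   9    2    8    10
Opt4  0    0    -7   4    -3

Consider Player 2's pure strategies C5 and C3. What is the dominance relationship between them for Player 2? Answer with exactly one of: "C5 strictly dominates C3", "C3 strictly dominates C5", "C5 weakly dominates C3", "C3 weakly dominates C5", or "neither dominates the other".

C5's payoffs vs C3's, by Player 1's action — Opt1: 2>-1, Opt2: -1=-1, Opt3: 10>2, Opt4: -3>-7.
C5 is at least as good everywhere and strictly better somewhere (tied only at Opt2), so C5 weakly but not strictly dominates C3.

C5 weakly dominates C3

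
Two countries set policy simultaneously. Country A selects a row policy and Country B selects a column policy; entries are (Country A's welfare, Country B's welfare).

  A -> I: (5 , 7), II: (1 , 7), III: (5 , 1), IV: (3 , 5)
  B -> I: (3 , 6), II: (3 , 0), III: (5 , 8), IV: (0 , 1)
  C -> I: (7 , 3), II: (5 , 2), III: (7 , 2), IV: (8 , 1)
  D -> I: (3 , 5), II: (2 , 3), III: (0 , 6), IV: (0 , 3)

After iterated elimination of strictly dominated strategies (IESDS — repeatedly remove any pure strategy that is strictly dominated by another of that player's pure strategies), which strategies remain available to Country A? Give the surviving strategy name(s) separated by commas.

C

Row A is eliminated: C beats it against every remaining column (I: 7>5, II: 5>1, III: 7>5, IV: 8>3).
Country A's strategy B is strictly dominated by C (I: 7>3, II: 5>3, III: 7>5, IV: 8>0) and is removed.
For Country A, C strictly dominates D on the remaining columns (I: 7>3, II: 5>2, III: 7>0, IV: 8>0); eliminate D.
For Country B, I strictly dominates II on the remaining rows (C: 3>2); eliminate II.
For Country B, I strictly dominates III on the remaining rows (C: 3>2); eliminate III.
For Country B, I strictly dominates IV on the remaining rows (C: 3>1); eliminate IV.
Among the remaining strategies, none is strictly dominated by another pure strategy of the same player, so the elimination stops.
Surviving strategies — Country A: {C}; Country B: {I}.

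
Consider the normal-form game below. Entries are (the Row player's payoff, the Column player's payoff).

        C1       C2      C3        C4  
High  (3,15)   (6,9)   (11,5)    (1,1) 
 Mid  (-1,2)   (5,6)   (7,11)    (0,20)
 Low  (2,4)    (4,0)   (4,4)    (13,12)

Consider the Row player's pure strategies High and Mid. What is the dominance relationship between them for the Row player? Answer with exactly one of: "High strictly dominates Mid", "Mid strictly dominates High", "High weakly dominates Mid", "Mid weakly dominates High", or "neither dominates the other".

High strictly dominates Mid

Compare High to Mid across each opponent action: C1: 3>-1, C2: 6>5, C3: 11>7, C4: 1>0.
High gives a strictly higher payoff against each opponent action, so High strictly dominates Mid.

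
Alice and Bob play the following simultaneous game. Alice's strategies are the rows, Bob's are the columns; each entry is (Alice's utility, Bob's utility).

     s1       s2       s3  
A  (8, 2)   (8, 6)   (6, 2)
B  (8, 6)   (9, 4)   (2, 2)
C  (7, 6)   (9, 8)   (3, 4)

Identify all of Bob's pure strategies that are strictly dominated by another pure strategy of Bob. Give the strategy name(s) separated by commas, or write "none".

s3

s1 is not dominated — it holds its own against s2 at B (6>4); s3 at A (2=2).
s2: no other strategy beats it everywhere (s1 at A (6>2); s3 at A (6>2)).
s2 strictly dominates s3 — A: 6>2, B: 4>2, C: 8>4.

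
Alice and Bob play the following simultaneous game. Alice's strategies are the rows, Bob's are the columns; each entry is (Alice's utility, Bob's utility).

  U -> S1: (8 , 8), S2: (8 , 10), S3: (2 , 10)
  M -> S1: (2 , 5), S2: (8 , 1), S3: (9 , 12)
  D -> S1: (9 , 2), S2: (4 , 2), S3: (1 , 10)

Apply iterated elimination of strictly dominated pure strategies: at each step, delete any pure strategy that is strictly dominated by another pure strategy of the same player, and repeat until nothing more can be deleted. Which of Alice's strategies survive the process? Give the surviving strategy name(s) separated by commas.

Column S1 is eliminated: S3 beats it against every remaining row (U: 10>8, M: 12>5, D: 10>2).
Alice's strategy D is strictly dominated by U (S2: 8>4, S3: 2>1) and is removed.
Among the remaining strategies, none is strictly dominated by another pure strategy of the same player, so the elimination stops.
Surviving strategies — Alice: {U, M}; Bob: {S2, S3}.

U, M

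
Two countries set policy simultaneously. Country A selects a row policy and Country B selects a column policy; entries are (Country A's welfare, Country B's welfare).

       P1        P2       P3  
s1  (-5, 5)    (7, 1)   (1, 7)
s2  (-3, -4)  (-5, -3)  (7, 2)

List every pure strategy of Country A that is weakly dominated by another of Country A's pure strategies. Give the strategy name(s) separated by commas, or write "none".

none

s1: no other strategy beats it everywhere (s2 at P2 (7>-5)).
s2 is not dominated — it holds its own against s1 at P1 (-3>-5).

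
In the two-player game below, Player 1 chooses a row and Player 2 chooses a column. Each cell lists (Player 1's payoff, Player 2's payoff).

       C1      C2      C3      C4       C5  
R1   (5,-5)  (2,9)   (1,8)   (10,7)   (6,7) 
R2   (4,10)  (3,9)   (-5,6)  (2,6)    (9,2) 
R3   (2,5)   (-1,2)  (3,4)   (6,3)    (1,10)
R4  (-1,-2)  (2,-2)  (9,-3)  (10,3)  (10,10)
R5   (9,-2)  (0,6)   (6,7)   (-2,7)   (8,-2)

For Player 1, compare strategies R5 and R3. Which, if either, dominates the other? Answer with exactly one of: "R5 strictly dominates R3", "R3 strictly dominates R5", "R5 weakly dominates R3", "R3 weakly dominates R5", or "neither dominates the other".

neither dominates the other

Compare R5 to R3 across each choice by Player 2: C1: 9>2, C2: 0>-1, C3: 6>3, C4: -2<6, C5: 8>1.
R5 does better at C1, C2, C3, C5 but worse at C4; neither strategy dominates the other.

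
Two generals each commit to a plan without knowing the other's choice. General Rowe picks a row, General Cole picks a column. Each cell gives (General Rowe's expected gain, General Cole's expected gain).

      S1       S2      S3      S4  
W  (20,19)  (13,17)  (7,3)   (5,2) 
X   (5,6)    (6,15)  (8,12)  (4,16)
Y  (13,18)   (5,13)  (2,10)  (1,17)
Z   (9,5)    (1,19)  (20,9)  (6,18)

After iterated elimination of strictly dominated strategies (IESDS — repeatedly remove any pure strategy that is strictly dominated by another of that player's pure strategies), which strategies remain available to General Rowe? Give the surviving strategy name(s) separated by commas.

W

For General Rowe, W strictly dominates Y on the remaining columns (S1: 20>13, S2: 13>5, S3: 7>2, S4: 5>1); eliminate Y.
For General Cole, S2 strictly dominates S3 on the remaining rows (W: 17>3, X: 15>12, Z: 19>9); eliminate S3.
Row X is eliminated: W beats it against every remaining column (S1: 20>5, S2: 13>6, S4: 5>4).
General Cole's strategy S4 is strictly dominated by S2 (W: 17>2, Z: 19>18) and is removed.
General Rowe's strategy Z is strictly dominated by W (S1: 20>9, S2: 13>1) and is removed.
General Cole's strategy S2 is strictly dominated by S1 (W: 19>17) and is removed.
Among the remaining strategies, none is strictly dominated by another pure strategy of the same player, so the elimination stops.
Surviving strategies — General Rowe: {W}; General Cole: {S1}.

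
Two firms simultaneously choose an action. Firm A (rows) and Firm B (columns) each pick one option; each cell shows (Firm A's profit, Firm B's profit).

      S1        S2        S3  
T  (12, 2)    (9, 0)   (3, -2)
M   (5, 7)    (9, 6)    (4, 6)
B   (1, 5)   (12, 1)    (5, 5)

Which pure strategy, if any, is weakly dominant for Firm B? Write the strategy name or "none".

S1

S1 vs S2: T: 2>0, M: 7>6, B: 5>1.
S1 vs S3: T: 2>-2, M: 7>6, B: 5=5.
S1 is at least as good as every other strategy against every opponent action, so it is weakly dominant.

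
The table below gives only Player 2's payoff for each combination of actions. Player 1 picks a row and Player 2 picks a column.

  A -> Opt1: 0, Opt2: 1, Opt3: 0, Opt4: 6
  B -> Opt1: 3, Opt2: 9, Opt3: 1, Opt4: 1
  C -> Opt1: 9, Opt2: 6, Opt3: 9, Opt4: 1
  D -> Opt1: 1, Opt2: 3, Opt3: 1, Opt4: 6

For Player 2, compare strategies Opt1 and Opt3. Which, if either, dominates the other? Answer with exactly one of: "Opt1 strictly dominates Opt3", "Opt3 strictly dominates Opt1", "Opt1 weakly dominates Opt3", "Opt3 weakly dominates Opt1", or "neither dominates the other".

Opt1 weakly dominates Opt3

Opt1's payoffs vs Opt3's, by Player 1's action — A: 0=0, B: 3>1, C: 9=9, D: 1=1.
Opt1 is at least as good everywhere and strictly better somewhere (tied only at A, C, D), so Opt1 weakly but not strictly dominates Opt3.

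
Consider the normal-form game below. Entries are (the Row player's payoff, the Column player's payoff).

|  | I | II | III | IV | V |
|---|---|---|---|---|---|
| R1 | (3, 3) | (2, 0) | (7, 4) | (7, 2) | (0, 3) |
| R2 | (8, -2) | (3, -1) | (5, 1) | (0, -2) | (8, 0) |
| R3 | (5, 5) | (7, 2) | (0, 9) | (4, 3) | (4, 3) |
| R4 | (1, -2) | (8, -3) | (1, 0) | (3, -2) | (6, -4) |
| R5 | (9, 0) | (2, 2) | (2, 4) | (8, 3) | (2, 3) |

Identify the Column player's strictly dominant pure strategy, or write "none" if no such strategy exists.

III vs I: R1: 4>3, R2: 1>-2, R3: 9>5, R4: 0>-2, R5: 4>0.
III vs II: R1: 4>0, R2: 1>-1, R3: 9>2, R4: 0>-3, R5: 4>2.
III vs IV: R1: 4>2, R2: 1>-2, R3: 9>3, R4: 0>-2, R5: 4>3.
III vs V: R1: 4>3, R2: 1>0, R3: 9>3, R4: 0>-4, R5: 4>3.
III strictly beats every other strategy against every opponent action, so it is strictly dominant.

III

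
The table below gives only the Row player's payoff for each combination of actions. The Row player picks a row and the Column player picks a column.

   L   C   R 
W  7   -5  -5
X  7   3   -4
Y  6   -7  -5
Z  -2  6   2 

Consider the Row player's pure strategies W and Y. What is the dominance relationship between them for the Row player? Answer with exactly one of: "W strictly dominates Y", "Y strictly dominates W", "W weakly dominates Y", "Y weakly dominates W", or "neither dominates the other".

Compare W to Y across each opponent action: L: 7>6, C: -5>-7, R: -5=-5.
W is at least as good everywhere and strictly better somewhere (tied only at R), so W weakly but not strictly dominates Y.

W weakly dominates Y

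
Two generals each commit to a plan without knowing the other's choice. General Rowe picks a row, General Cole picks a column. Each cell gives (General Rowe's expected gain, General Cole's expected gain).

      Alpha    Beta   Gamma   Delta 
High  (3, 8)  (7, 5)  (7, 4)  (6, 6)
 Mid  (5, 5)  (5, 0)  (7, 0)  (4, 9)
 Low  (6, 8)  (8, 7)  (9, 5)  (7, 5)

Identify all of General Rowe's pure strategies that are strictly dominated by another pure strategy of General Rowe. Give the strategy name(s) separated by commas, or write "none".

High, Mid

High: dominated, since Low does at least as well everywhere (Alpha: 6>3, Beta: 8>7, Gamma: 9>7, Delta: 7>6).
Mid: dominated, since Low does at least as well everywhere (Alpha: 6>5, Beta: 8>5, Gamma: 9>7, Delta: 7>4).
Low is not dominated — it holds its own against High at Alpha (6>3); Mid at Alpha (6>5).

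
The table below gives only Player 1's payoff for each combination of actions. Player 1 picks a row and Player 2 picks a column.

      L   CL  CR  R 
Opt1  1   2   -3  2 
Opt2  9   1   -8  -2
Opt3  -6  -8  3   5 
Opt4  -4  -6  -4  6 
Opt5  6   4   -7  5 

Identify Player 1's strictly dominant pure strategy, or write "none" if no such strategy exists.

none

Opt1 fails to dominate Opt2 at L (1<9).
Opt2 fails to dominate Opt1 at CL (1<2).
Opt3 fails to dominate Opt1 at L (-6<1).
Opt4 fails to dominate Opt1 at L (-4<1).
Opt5 fails to dominate Opt1 at CR (-7<-3).
No single strategy dominates all the others.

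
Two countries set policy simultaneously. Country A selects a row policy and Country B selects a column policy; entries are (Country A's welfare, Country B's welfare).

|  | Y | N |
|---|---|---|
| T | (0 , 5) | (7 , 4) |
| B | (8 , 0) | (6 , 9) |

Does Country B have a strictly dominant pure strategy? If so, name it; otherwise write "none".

none

Y fails to dominate N at B (0<9).
N fails to dominate Y at T (4<5).
No single strategy dominates all the others.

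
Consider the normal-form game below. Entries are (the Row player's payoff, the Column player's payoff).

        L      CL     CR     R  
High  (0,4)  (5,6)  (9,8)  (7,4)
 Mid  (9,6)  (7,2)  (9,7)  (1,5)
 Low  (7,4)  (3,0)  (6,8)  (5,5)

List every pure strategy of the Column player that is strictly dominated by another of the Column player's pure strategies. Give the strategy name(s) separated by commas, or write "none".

L, CL, R

L: dominated, since CR does at least as well everywhere (High: 8>4, Mid: 7>6, Low: 8>4).
CL: dominated, since CR does at least as well everywhere (High: 8>6, Mid: 7>2, Low: 8>0).
Nothing dominates CR: L at High (8>4); CL at High (8>6); R at High (8>4).
R: dominated, since CR does at least as well everywhere (High: 8>4, Mid: 7>5, Low: 8>5).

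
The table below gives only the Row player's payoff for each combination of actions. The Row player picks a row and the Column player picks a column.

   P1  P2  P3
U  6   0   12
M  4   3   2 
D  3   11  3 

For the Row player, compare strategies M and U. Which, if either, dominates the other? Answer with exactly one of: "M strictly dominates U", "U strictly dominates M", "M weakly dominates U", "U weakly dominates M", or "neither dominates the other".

Compare M to U across every action of the Column player: P1: 4<6, P2: 3>0, P3: 2<12.
M does better at P2 but worse at P1, P3; neither strategy dominates the other.

neither dominates the other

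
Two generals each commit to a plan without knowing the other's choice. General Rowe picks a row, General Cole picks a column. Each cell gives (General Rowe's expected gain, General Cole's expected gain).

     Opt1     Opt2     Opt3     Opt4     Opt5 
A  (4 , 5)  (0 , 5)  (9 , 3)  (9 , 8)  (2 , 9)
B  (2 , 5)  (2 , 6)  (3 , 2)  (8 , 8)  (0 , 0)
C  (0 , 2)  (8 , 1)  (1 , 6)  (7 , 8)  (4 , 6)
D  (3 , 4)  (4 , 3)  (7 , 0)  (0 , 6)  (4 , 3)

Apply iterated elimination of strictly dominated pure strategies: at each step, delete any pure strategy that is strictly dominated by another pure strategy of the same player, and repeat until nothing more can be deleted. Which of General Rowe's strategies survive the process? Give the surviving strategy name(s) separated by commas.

For General Cole, Opt4 strictly dominates Opt1 on the remaining rows (A: 8>5, B: 8>5, C: 8>2, D: 6>4); eliminate Opt1.
Column Opt2 is eliminated: Opt4 beats it against every remaining row (A: 8>5, B: 8>6, C: 8>1, D: 6>3).
For General Rowe, A strictly dominates B on the remaining columns (Opt3: 9>3, Opt4: 9>8, Opt5: 2>0); eliminate B.
For General Cole, Opt4 strictly dominates Opt3 on the remaining rows (A: 8>3, C: 8>6, D: 6>0); eliminate Opt3.
Among the remaining strategies, none is strictly dominated by another pure strategy of the same player, so the elimination stops.
Surviving strategies — General Rowe: {A, C, D}; General Cole: {Opt4, Opt5}.

A, C, D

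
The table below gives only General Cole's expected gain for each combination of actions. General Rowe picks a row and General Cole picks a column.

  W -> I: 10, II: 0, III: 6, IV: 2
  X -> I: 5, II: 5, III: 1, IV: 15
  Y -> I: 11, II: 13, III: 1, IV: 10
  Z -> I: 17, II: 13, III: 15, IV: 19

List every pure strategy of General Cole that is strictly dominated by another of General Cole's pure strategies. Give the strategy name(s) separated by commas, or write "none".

III

I: no other strategy beats it everywhere (II at W (10>0); III at W (10>6); IV at W (10>2)).
Nothing dominates II: I at X (5=5); III at X (5>1); IV at Y (13>10).
III is strictly dominated by I (W: 10>6, X: 5>1, Y: 11>1, Z: 17>15).
IV is not dominated — it holds its own against I at X (15>5); II at W (2>0); III at X (15>1).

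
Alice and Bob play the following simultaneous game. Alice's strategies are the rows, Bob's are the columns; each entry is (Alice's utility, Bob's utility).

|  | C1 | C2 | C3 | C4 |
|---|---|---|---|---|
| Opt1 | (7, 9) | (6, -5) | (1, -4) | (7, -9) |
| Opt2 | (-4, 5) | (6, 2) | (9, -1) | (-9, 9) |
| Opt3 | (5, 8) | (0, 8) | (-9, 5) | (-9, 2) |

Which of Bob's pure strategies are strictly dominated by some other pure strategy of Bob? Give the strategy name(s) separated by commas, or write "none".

Nothing dominates C1: C2 at Opt1 (9>-5); C3 at Opt1 (9>-4); C4 at Opt1 (9>-9).
C2: no other strategy beats it everywhere (C1 at Opt3 (8=8); C3 at Opt2 (2>-1); C4 at Opt1 (-5>-9)).
C1 strictly dominates C3 — Opt1: 9>-4, Opt2: 5>-1, Opt3: 8>5.
C4: no other strategy beats it everywhere (C1 at Opt2 (9>5); C2 at Opt2 (9>2); C3 at Opt2 (9>-1)).

C3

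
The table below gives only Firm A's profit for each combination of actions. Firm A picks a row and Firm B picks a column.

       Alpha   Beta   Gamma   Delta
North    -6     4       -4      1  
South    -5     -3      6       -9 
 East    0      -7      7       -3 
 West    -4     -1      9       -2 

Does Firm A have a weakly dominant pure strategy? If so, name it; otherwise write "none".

none

North fails to dominate South at Alpha (-6<-5).
South fails to dominate North at Beta (-3<4).
East fails to dominate North at Beta (-7<4).
West fails to dominate North at Beta (-1<4).
No single strategy dominates all the others.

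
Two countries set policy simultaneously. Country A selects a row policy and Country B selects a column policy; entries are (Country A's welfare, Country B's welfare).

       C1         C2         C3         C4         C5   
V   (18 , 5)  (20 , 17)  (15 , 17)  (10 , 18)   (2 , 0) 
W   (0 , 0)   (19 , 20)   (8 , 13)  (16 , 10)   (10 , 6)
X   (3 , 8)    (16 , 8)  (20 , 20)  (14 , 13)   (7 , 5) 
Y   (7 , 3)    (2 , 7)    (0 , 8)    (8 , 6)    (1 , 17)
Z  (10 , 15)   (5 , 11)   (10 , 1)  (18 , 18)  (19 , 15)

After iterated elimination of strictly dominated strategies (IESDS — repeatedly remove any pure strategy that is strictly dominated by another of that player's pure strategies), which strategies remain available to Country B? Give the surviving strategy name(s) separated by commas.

For Country A, V strictly dominates Y on the remaining columns (C1: 18>7, C2: 20>2, C3: 15>0, C4: 10>8, C5: 2>1); eliminate Y.
Country B's strategy C1 is strictly dominated by C4 (V: 18>5, W: 10>0, X: 13>8, Z: 18>15) and is removed.
Column C5 is eliminated: C4 beats it against every remaining row (V: 18>0, W: 10>6, X: 13>5, Z: 18>15).
Among the remaining strategies, none is strictly dominated by another pure strategy of the same player, so the elimination stops.
Surviving strategies — Country A: {V, W, X, Z}; Country B: {C2, C3, C4}.

C2, C3, C4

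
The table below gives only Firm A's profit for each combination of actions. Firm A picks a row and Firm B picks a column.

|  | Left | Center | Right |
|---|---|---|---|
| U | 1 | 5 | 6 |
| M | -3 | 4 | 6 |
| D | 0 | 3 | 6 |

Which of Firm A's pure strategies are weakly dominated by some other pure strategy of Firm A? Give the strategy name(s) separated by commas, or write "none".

U is not dominated — it holds its own against M at Left (1>-3); D at Left (1>0).
M: dominated, since U does at least as well everywhere (Left: 1>-3, Center: 5>4, Right: 6=6).
D: dominated, since U does at least as well everywhere (Left: 1>0, Center: 5>3, Right: 6=6).

M, D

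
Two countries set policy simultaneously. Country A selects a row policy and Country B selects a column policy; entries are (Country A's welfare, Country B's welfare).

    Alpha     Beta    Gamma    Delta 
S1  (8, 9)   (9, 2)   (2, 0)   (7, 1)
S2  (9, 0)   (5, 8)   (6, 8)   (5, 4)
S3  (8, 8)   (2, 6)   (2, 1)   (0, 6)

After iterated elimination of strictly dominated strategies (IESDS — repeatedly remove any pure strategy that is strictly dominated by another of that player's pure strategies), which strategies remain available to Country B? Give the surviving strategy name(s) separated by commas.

For Country A, S2 strictly dominates S3 on the remaining columns (Alpha: 9>8, Beta: 5>2, Gamma: 6>2, Delta: 5>0); eliminate S3.
Country B's strategy Delta is strictly dominated by Beta (S1: 2>1, S2: 8>4) and is removed.
Among the remaining strategies, none is strictly dominated by another pure strategy of the same player, so the elimination stops.
Surviving strategies — Country A: {S1, S2}; Country B: {Alpha, Beta, Gamma}.

Alpha, Beta, Gamma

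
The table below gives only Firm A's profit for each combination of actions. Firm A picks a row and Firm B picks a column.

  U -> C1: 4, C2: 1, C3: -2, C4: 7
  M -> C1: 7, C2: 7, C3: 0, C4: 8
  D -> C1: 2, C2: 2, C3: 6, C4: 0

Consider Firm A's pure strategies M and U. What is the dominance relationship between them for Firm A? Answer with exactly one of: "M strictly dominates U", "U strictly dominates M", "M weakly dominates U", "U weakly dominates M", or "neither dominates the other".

M's payoffs vs U's, by Firm B's action — C1: 7>4, C2: 7>1, C3: 0>-2, C4: 8>7.
Every comparison favours M, so M strictly dominates U.

M strictly dominates U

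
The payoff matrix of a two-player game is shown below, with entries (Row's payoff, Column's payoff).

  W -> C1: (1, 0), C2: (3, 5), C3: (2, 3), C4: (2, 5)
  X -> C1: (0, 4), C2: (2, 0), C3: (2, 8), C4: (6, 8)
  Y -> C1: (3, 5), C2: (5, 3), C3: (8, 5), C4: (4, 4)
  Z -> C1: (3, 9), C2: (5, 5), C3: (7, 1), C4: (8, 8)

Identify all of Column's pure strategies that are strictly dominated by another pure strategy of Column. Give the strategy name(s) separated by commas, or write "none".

none

C1 is not dominated — it holds its own against C2 at X (4>0); C3 at Y (5=5); C4 at Y (5>4).
Nothing dominates C2: C1 at W (5>0); C3 at W (5>3); C4 at W (5=5).
C3 is not dominated — it holds its own against C1 at W (3>0); C2 at X (8>0); C4 at X (8=8).
Nothing dominates C4: C1 at W (5>0); C2 at W (5=5); C3 at W (5>3).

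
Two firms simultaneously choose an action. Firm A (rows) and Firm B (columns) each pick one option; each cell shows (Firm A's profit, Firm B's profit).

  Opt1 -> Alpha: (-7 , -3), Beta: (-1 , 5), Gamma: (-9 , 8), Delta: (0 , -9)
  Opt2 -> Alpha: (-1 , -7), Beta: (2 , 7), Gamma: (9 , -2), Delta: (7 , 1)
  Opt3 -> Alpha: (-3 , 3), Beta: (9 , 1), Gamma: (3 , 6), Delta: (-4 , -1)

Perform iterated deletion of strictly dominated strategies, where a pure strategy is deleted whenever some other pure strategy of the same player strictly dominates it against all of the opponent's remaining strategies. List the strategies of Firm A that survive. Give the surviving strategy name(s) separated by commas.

Row Opt1 is eliminated: Opt2 beats it against every remaining column (Alpha: -1>-7, Beta: 2>-1, Gamma: 9>-9, Delta: 7>0).
Firm B's strategy Alpha is strictly dominated by Gamma (Opt2: -2>-7, Opt3: 6>3) and is removed.
Column Delta is eliminated: Beta beats it against every remaining row (Opt2: 7>1, Opt3: 1>-1).
Among the remaining strategies, none is strictly dominated by another pure strategy of the same player, so the elimination stops.
Surviving strategies — Firm A: {Opt2, Opt3}; Firm B: {Beta, Gamma}.

Opt2, Opt3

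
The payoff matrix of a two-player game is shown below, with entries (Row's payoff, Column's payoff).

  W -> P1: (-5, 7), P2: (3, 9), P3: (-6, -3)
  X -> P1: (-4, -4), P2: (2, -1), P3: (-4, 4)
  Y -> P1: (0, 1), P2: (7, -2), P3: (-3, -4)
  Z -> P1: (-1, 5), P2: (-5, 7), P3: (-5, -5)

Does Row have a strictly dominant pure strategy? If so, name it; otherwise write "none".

Y

Y vs W: P1: 0>-5, P2: 7>3, P3: -3>-6.
Y vs X: P1: 0>-4, P2: 7>2, P3: -3>-4.
Y vs Z: P1: 0>-1, P2: 7>-5, P3: -3>-5.
Y strictly beats every other strategy against every opponent action, so it is strictly dominant.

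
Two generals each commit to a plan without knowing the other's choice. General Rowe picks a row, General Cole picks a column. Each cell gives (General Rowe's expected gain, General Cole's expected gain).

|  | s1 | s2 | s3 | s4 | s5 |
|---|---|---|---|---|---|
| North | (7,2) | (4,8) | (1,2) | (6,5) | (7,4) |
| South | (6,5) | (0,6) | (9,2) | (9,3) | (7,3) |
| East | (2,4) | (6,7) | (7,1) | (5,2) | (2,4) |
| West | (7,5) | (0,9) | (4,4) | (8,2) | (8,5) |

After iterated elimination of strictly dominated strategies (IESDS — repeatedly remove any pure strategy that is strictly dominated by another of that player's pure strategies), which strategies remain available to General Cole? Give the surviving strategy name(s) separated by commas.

For General Cole, s2 strictly dominates s1 on the remaining rows (North: 8>2, South: 6>5, East: 7>4, West: 9>5); eliminate s1.
For General Cole, s2 strictly dominates s3 on the remaining rows (North: 8>2, South: 6>2, East: 7>1, West: 9>4); eliminate s3.
For General Cole, s2 strictly dominates s4 on the remaining rows (North: 8>5, South: 6>3, East: 7>2, West: 9>2); eliminate s4.
General Cole's strategy s5 is strictly dominated by s2 (North: 8>4, South: 6>3, East: 7>4, West: 9>5) and is removed.
General Rowe's strategy North is strictly dominated by East (s2: 6>4) and is removed.
For General Rowe, East strictly dominates South on the remaining columns (s2: 6>0); eliminate South.
Row West is eliminated: East beats it against every remaining column (s2: 6>0).
Among the remaining strategies, none is strictly dominated by another pure strategy of the same player, so the elimination stops.
Surviving strategies — General Rowe: {East}; General Cole: {s2}.

s2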